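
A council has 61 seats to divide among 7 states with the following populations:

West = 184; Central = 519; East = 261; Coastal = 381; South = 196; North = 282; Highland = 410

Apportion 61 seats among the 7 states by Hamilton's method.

Standard divisor: 2233 ÷ 61 ≈ 36.607.
Standard quotas: West 5.026, Central 14.178, East 7.130, Coastal 10.408, South 5.354, North 7.704, Highland 11.200.
Lower quotas: West 5, Central 14, East 7, Coastal 10, South 5, North 7, Highland 11 (sum 59, leaving 2 seats).
Remainders in descending order: North 0.704, Coastal 0.408, South 0.354, Highland 0.200, Central 0.178, East 0.130, West 0.026.
The surplus seats go to North, Coastal.

West 5, Central 14, East 7, Coastal 11, South 5, North 8, Highland 11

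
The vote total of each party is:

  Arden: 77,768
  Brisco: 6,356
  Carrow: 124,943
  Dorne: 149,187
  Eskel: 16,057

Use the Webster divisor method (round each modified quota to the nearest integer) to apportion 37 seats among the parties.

Arden: 8; Brisco: 1; Carrow: 12; Dorne: 14; Eskel: 2

Standard divisor 374311/37 ≈ 10116.514; standard quotas: Arden 7.687, Brisco 0.628, Carrow 12.350, Dorne 14.747, Eskel 1.587.
Rounding to the nearest integer gives 8, 1, 12, 15, 2 = 38 seats, so the divisor must be adjusted.
With modified divisor 10330: modified quotas Arden 7.528, Brisco 0.615, Carrow 12.095, Dorne 14.442, Eskel 1.554.
Rounding to the nearest integer: Arden 8, Brisco 1, Carrow 12, Dorne 14, Eskel 2 (total 37).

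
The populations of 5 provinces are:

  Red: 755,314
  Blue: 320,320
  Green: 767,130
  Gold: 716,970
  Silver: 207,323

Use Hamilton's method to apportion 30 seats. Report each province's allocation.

Red: 8, Blue: 4, Green: 8, Gold: 8, Silver: 2

Total 2767057; standard divisor 2767057/30 ≈ 92235.233.
Standard quotas: Red 8.1890, Blue 3.4729, Green 8.3171, Gold 7.7733, Silver 2.2478.
Lower quotas: Red 8, Blue 3, Green 8, Gold 7, Silver 2 (sum 28, leaving 2 seats).
Remainders in descending order: Gold 0.7733, Blue 0.4729, Green 0.3171, Silver 0.2478, Red 0.1890.
Largest remainders: Gold, Blue receive the extra seats.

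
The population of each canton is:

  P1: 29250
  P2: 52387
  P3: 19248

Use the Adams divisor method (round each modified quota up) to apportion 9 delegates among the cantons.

Standard divisor 100885/9 ≈ 11209.444; standard quotas: P1 2.609, P2 4.673, P3 1.717.
Rounding up gives 3, 5, 2 = 10 seats, so the divisor must be adjusted.
With modified divisor 13900: modified quotas P1 2.104, P2 3.769, P3 1.385.
Rounding up: P1 3, P2 4, P3 2 (total 9).

P1 3, P2 4, P3 2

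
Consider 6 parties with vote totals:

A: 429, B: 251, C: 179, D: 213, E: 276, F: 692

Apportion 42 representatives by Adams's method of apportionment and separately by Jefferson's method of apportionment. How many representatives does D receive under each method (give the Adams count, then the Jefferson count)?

Adams: A 9, B 5, C 4, D 5, E 6, F 13.
Jefferson: A 9, B 5, C 3, D 4, E 6, F 15.
D gets 5 under Adams and 4 under Jefferson.

5 and 4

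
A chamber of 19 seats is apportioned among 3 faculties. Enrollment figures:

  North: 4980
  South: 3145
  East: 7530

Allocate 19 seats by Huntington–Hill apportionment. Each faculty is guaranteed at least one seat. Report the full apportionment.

North 6, South 4, East 9

With divisor 841: modified quotas North 5.922, South 3.740, East 8.954.
Geometric-mean thresholds: North √(5·6)=5.477, South √(3·4)=3.464, East √(8·9)=8.485.
Each quota rounded against its threshold gives North 6, South 4, East 9 (total 19).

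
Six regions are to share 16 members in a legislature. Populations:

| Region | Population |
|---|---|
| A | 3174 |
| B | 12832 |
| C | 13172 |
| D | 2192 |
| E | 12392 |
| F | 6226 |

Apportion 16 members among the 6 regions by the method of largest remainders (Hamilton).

The standard divisor is 49988/16 ≈ 3124.25.
Standard quotas: A 1.0159, B 4.1072, C 4.2161, D 0.7016, E 3.9664, F 1.9928.
Lower quotas: A 1, B 4, C 4, D 0, E 3, F 1 (sum 13, leaving 3 seats).
Remainders in descending order: F 0.9928, E 0.9664, D 0.7016, C 0.2161, B 0.1072, A 0.0159.
Largest remainders: F, E, D receive the extra seats.

A: 1, B: 4, C: 4, D: 1, E: 4, F: 2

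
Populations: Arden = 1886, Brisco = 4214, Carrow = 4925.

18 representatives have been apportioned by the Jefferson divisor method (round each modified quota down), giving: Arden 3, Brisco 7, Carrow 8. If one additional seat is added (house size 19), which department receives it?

Priority for the next seat is population ÷ (current seats + 1).
Priorities: Arden 471.500, Brisco 526.750, Carrow 547.222.
Highest priority: Carrow.

Carrow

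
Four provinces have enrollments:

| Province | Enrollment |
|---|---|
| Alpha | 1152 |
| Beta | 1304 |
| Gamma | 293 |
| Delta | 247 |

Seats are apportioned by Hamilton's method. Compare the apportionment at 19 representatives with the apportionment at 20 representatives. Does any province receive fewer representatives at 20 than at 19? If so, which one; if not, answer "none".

Delta

At 19 seats: Alpha 7, Beta 8, Gamma 2, Delta 2.
At 20 seats: Alpha 8, Beta 9, Gamma 2, Delta 1.
Delta drops from 2 to 1.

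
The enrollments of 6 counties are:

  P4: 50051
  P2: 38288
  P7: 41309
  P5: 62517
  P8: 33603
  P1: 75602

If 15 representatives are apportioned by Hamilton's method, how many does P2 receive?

2

Total 301370; standard divisor 301370/15 ≈ 20091.333.
Standard quotas: P4 2.4912, P2 1.9057, P7 2.0561, P5 3.1116, P8 1.6725, P1 3.7629.
Lower quotas: P4 2, P2 1, P7 2, P5 3, P8 1, P1 3 (sum 12, leaving 3 seats).
Remainders in descending order: P2 0.9057, P1 0.7629, P8 0.6725, P4 0.4912, P5 0.1116, P7 0.0561.
Largest remainders: P2, P1, P8 receive the extra seats.
P2 receives 2.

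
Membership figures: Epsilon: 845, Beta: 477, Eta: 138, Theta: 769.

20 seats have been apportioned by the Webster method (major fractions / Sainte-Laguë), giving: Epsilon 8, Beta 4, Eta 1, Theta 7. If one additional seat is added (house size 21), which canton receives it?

Beta

Priority for the next seat is population ÷ (current seats + 0.5).
Priorities: Epsilon 99.412, Beta 106.000, Eta 92.000, Theta 102.533.
Highest priority: Beta.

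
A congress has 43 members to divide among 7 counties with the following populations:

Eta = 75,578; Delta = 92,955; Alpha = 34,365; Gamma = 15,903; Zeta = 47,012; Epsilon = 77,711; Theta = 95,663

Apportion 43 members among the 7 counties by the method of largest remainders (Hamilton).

Total 439187; standard divisor 439187/43 ≈ 10213.651.
Standard quotas: Eta 7.3997, Delta 9.1011, Alpha 3.3646, Gamma 1.5570, Zeta 4.6029, Epsilon 7.6085, Theta 9.3662.
Lower quotas: Eta 7, Delta 9, Alpha 3, Gamma 1, Zeta 4, Epsilon 7, Theta 9 (sum 40, leaving 3 seats).
Remainders in descending order: Epsilon 0.6085, Zeta 0.6029, Gamma 0.5570, Eta 0.3997, Theta 0.3662, Alpha 0.3646, Delta 0.1011.
The surplus seats go to Epsilon, Zeta, Gamma.

Eta=7, Delta=9, Alpha=3, Gamma=2, Zeta=5, Epsilon=8, Theta=9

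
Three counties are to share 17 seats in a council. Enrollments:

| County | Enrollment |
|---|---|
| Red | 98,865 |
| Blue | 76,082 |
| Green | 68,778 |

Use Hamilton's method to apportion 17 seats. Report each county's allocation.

Standard divisor: 243725 ÷ 17 ≈ 14336.765.
Standard quotas: Red 6.8959, Blue 5.3068, Green 4.7973.
Lower quotas: Red 6, Blue 5, Green 4 (sum 15, leaving 2 seats).
Remainders in descending order: Red 0.8959, Green 0.7973, Blue 0.3068.
The surplus seats go to Red, Green.

Red 7; Blue 5; Green 5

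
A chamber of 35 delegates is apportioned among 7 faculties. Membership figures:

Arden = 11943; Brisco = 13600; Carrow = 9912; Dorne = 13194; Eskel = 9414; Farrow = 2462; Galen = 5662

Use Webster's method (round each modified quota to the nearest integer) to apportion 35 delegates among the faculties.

Standard divisor 66187/35 ≈ 1891.057; standard quotas: Arden 6.316, Brisco 7.192, Carrow 5.242, Dorne 6.977, Eskel 4.978, Farrow 1.302, Galen 2.994.
Rounding to the nearest integer gives 6, 7, 5, 7, 5, 1, 3 = 34 seats, so the divisor must be adjusted.
With modified divisor 1830: modified quotas Arden 6.526, Brisco 7.432, Carrow 5.416, Dorne 7.210, Eskel 5.144, Farrow 1.345, Galen 3.094.
Rounding to the nearest integer: Arden 7, Brisco 7, Carrow 5, Dorne 7, Eskel 5, Farrow 1, Galen 3 (total 35).

Arden: 7, Brisco: 7, Carrow: 5, Dorne: 7, Eskel: 5, Farrow: 1, Galen: 3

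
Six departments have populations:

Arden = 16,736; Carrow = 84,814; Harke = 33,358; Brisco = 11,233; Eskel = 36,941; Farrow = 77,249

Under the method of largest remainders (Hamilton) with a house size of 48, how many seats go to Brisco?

Total 260331; standard divisor 260331/48 ≈ 5423.562.
Standard quotas: Arden 3.0858, Carrow 15.6381, Harke 6.1506, Brisco 2.0711, Eskel 6.8112, Farrow 14.2432.
Lower quotas: Arden 3, Carrow 15, Harke 6, Brisco 2, Eskel 6, Farrow 14 (sum 46, leaving 2 seats).
Remainders in descending order: Eskel 0.8112, Carrow 0.6381, Farrow 0.2432, Harke 0.1506, Arden 0.0858, Brisco 0.0711.
Largest remainders: Eskel, Carrow receive the extra seats.
Brisco receives 2.

2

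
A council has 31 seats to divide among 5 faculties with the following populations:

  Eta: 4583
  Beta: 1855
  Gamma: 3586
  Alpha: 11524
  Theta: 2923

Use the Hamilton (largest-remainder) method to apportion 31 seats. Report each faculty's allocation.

The standard divisor is 24471/31 ≈ 789.387.
Standard quotas: Eta 5.8058, Beta 2.3499, Gamma 4.5428, Alpha 14.5987, Theta 3.7029.
Lower quotas: Eta 5, Beta 2, Gamma 4, Alpha 14, Theta 3 (sum 28, leaving 3 seats).
Remainders in descending order: Eta 0.8058, Theta 0.7029, Alpha 0.5987, Gamma 0.5428, Beta 0.3499.
Largest remainders: Eta, Theta, Alpha receive the extra seats.

Eta 6, Beta 2, Gamma 4, Alpha 15, Theta 4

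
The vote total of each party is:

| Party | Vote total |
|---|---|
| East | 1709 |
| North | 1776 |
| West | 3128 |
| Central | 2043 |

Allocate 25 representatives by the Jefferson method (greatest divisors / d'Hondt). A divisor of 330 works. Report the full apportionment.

East: 5, North: 5, West: 9, Central: 6

With modified divisor 330: modified quotas East 5.179, North 5.382, West 9.479, Central 6.191.
Rounding down: East 5, North 5, West 9, Central 6 (total 25).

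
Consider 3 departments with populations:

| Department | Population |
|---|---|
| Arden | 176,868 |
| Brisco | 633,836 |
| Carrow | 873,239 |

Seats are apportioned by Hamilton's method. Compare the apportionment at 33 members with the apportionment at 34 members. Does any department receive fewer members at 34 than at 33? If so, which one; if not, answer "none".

Arden

At 33 seats: Arden 4, Brisco 12, Carrow 17.
At 34 seats: Arden 3, Brisco 13, Carrow 18.
Arden drops from 4 to 3.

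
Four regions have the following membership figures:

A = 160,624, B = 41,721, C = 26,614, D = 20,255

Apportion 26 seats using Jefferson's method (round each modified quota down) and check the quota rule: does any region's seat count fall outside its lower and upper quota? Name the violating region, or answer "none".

Standard quotas: A 16.758, B 4.353, C 2.777, D 2.113.
Jefferson allocation: A 18, B 4, C 2, D 2.
A has quota 16.758 (lower 16, upper 17) but receives 18 — outside the quota interval.

A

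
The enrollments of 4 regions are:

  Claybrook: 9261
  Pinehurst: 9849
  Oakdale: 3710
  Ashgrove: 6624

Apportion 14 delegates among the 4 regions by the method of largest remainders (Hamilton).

Total 29444; standard divisor 29444/14 ≈ 2103.143.
Standard quotas: Claybrook 4.4034, Pinehurst 4.6830, Oakdale 1.7640, Ashgrove 3.1496.
Lower quotas: Claybrook 4, Pinehurst 4, Oakdale 1, Ashgrove 3 (sum 12, leaving 2 seats).
Remainders in descending order: Oakdale 0.7640, Pinehurst 0.6830, Claybrook 0.4034, Ashgrove 0.1496.
The surplus seats go to Oakdale, Pinehurst.

Claybrook 4, Pinehurst 5, Oakdale 2, Ashgrove 3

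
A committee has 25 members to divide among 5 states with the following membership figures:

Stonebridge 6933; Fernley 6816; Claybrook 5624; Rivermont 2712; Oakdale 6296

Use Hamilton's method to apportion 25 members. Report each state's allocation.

Stonebridge: 6; Fernley: 6; Claybrook: 5; Rivermont: 2; Oakdale: 6

The standard divisor is 28381/25 ≈ 1135.24.
Standard quotas: Stonebridge 6.1071, Fernley 6.0040, Claybrook 4.9540, Rivermont 2.3889, Oakdale 5.5460.
Lower quotas: Stonebridge 6, Fernley 6, Claybrook 4, Rivermont 2, Oakdale 5 (sum 23, leaving 2 seats).
Remainders in descending order: Claybrook 0.9540, Oakdale 0.5460, Rivermont 0.3889, Stonebridge 0.1071, Fernley 0.0040.
Largest remainders: Claybrook, Oakdale receive the extra seats.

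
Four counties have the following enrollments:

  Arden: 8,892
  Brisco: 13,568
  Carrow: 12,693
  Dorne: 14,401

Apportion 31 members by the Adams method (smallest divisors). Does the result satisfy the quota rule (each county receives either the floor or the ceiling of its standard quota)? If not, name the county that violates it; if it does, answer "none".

Standard quotas: Arden 5.563, Brisco 8.488, Carrow 7.940, Dorne 9.009.
Adams allocation: Arden 6, Brisco 8, Carrow 8, Dorne 9.
Every allocation lies between the lower and upper quota.

none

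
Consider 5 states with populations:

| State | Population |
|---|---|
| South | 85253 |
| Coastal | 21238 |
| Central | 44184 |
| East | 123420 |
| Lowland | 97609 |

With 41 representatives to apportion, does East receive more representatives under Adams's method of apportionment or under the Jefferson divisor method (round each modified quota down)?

Jefferson

Adams: South 9, Coastal 3, Central 5, East 13, Lowland 11.
Jefferson: South 9, Coastal 2, Central 5, East 14, Lowland 11.
East gets 13 under Adams and 14 under Jefferson.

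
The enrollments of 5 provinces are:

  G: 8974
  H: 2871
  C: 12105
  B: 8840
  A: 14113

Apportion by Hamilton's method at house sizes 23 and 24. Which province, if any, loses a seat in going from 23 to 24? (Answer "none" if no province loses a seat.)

At 23 seats: G 4, H 2, C 6, B 4, A 7.
At 24 seats: G 5, H 1, C 6, B 5, A 7.
H drops from 2 to 1.

H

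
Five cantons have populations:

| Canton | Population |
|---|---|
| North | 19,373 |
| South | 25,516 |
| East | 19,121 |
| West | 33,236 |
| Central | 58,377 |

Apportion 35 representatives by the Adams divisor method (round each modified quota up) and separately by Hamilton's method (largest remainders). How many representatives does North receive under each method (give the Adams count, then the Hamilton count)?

Adams: North 5, South 6, East 4, West 7, Central 13.
Hamilton: North 4, South 6, East 4, West 8, Central 13.
North gets 5 under Adams and 4 under Hamilton.

5 and 4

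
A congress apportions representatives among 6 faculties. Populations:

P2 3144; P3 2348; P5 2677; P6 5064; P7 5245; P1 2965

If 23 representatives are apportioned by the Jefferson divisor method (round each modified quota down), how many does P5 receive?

Standard divisor 21443/23 ≈ 932.304; standard quotas: P2 3.372, P3 2.518, P5 2.871, P6 5.432, P7 5.626, P1 3.180.
Rounding down gives 3, 2, 2, 5, 5, 3 = 20 seats, so the divisor must be adjusted.
With modified divisor 800: modified quotas P2 3.930, P3 2.935, P5 3.346, P6 6.330, P7 6.556, P1 3.706.
Rounding down: P2 3, P3 2, P5 3, P6 6, P7 6, P1 3 (total 23).
P5 receives 3.

3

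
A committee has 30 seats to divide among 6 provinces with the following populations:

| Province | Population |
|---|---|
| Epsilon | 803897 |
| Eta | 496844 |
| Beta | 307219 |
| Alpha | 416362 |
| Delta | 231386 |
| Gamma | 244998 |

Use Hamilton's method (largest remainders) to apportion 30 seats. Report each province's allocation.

Epsilon: 9; Eta: 6; Beta: 4; Alpha: 5; Delta: 3; Gamma: 3

Total 2500706; standard divisor 2500706/30 ≈ 83356.867.
Standard quotas: Epsilon 9.6440, Eta 5.9604, Beta 3.6856, Alpha 4.9949, Delta 2.7758, Gamma 2.9391.
Lower quotas: Epsilon 9, Eta 5, Beta 3, Alpha 4, Delta 2, Gamma 2 (sum 25, leaving 5 seats).
Remainders in descending order: Alpha 0.9949, Eta 0.9604, Gamma 0.9391, Delta 0.7758, Beta 0.6856, Epsilon 0.6440.
The surplus seats go to Alpha, Eta, Gamma, Delta, Beta.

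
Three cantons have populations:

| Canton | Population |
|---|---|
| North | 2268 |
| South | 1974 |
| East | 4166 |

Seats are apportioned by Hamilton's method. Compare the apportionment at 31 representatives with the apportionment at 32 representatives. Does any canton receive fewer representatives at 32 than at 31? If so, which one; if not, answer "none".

At 31 seats: North 9, South 7, East 15.
At 32 seats: North 9, South 7, East 16.
No canton's allocation decreased.

none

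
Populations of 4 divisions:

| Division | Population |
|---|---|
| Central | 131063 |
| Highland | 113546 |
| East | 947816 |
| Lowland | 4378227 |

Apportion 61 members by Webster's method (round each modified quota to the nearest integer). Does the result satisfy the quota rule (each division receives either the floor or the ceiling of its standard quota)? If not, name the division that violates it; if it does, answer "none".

Lowland

Standard quotas: Central 1.435, Highland 1.243, East 10.379, Lowland 47.943.
Webster allocation: Central 1, Highland 1, East 10, Lowland 49.
Lowland has quota 47.943 (lower 47, upper 48) but receives 49 — outside the quota interval.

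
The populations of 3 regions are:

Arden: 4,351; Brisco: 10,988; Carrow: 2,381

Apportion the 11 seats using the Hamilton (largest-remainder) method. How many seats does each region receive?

Arden=3; Brisco=7; Carrow=1

The standard divisor is 17720/11 ≈ 1610.909.
Standard quotas: Arden 2.7010, Brisco 6.8210, Carrow 1.4780.
Lower quotas: Arden 2, Brisco 6, Carrow 1 (sum 9, leaving 2 seats).
Remainders in descending order: Brisco 0.8210, Arden 0.7010, Carrow 0.4780.
Largest remainders: Brisco, Arden receive the extra seats.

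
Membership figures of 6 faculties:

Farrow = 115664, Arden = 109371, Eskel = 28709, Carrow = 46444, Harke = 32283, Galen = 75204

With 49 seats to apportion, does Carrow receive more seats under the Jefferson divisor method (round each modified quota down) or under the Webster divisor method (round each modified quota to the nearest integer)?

Webster

Jefferson: Farrow 14, Arden 14, Eskel 3, Carrow 5, Harke 4, Galen 9.
Webster: Farrow 14, Arden 13, Eskel 3, Carrow 6, Harke 4, Galen 9.
Carrow gets 5 under Jefferson and 6 under Webster.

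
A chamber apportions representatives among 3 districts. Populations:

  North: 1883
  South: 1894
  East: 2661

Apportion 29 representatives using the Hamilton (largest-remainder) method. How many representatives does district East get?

The standard divisor is 6438/29 = 222.
Standard quotas: North 8.482, South 8.532, East 11.986.
Lower quotas: North 8, South 8, East 11 (sum 27, leaving 2 seats).
Remainders in descending order: East 0.986, South 0.532, North 0.482.
Largest remainders: East, South receive the extra seats.
East receives 12.

12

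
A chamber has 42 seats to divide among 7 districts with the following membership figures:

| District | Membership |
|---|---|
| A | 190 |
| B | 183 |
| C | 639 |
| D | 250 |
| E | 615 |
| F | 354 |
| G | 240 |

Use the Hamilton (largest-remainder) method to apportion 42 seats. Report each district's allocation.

A 3, B 3, C 11, D 4, E 11, F 6, G 4

The standard divisor is 2471/42 ≈ 58.833.
Standard quotas: A 3.229, B 3.110, C 10.861, D 4.249, E 10.453, F 6.017, G 4.079.
Lower quotas: A 3, B 3, C 10, D 4, E 10, F 6, G 4 (sum 40, leaving 2 seats).
Remainders in descending order: C 0.861, E 0.453, D 0.249, A 0.229, B 0.110, G 0.079, F 0.017.
Largest remainders: C, E receive the extra seats.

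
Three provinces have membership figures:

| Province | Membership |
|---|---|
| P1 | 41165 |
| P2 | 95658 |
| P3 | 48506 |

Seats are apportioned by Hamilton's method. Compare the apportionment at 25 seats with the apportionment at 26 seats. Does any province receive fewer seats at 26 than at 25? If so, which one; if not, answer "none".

none

At 25 seats: P1 6, P2 13, P3 6.
At 26 seats: P1 6, P2 13, P3 7.
No province's allocation decreased.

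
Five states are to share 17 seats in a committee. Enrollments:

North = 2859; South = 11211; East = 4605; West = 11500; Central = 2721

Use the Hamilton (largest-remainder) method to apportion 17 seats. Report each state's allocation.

The standard divisor is 32896/17 ≈ 1935.059.
Standard quotas: North 1.4775, South 5.7936, East 2.3798, West 5.9430, Central 1.4062.
Lower quotas: North 1, South 5, East 2, West 5, Central 1 (sum 14, leaving 3 seats).
Remainders in descending order: West 0.9430, South 0.7936, North 0.4775, Central 0.4062, East 0.3798.
Largest remainders: West, South, North receive the extra seats.

North 2; South 6; East 2; West 6; Central 1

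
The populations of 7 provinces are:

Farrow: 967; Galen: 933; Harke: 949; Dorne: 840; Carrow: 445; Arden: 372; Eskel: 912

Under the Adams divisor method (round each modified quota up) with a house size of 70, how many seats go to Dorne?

11

Standard divisor 5418/70 ≈ 77.4; standard quotas: Farrow 12.494, Galen 12.054, Harke 12.261, Dorne 10.853, Carrow 5.749, Arden 4.806, Eskel 11.783.
Rounding up gives 13, 13, 13, 11, 6, 5, 12 = 73 seats, so the divisor must be adjusted.
With modified divisor 82: modified quotas Farrow 11.793, Galen 11.378, Harke 11.573, Dorne 10.244, Carrow 5.427, Arden 4.537, Eskel 11.122.
Rounding up: Farrow 12, Galen 12, Harke 12, Dorne 11, Carrow 6, Arden 5, Eskel 12 (total 70).
Dorne receives 11.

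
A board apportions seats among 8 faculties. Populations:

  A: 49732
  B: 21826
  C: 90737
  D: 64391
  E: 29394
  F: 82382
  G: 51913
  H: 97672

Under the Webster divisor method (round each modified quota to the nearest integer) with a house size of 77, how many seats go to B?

3

Standard divisor 488047/77 ≈ 6338.273; standard quotas: A 7.846, B 3.444, C 14.316, D 10.159, E 4.638, F 12.998, G 8.190, H 15.410.
Rounding to the nearest integer gives 8, 3, 14, 10, 5, 13, 8, 15 = 76 seats, so the divisor must be adjusted.
With modified divisor 6280: modified quotas A 7.919, B 3.475, C 14.449, D 10.253, E 4.681, F 13.118, G 8.266, H 15.553.
Rounding to the nearest integer: A 8, B 3, C 14, D 10, E 5, F 13, G 8, H 16 (total 77).
B receives 3.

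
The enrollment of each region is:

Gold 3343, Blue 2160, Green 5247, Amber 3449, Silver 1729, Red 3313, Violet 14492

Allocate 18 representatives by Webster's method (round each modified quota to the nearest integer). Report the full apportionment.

Standard divisor 33733/18 ≈ 1874.056; standard quotas: Gold 1.784, Blue 1.153, Green 2.800, Amber 1.840, Silver 0.923, Red 1.768, Violet 7.733.
Rounding to the nearest integer gives 2, 1, 3, 2, 1, 2, 8 = 19 seats, so the divisor must be adjusted.
With modified divisor 2000: modified quotas Gold 1.671, Blue 1.080, Green 2.623, Amber 1.724, Silver 0.865, Red 1.657, Violet 7.246.
Rounding to the nearest integer: Gold 2, Blue 1, Green 3, Amber 2, Silver 1, Red 2, Violet 7 (total 18).

Gold: 2, Blue: 1, Green: 3, Amber: 2, Silver: 1, Red: 2, Violet: 7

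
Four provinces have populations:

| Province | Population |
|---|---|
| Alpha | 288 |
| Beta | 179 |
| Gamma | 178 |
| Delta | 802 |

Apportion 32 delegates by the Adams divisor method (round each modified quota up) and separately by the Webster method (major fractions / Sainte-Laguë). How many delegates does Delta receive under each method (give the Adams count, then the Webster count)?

17 and 18

Adams: Alpha 7, Beta 4, Gamma 4, Delta 17.
Webster: Alpha 6, Beta 4, Gamma 4, Delta 18.
Delta gets 17 under Adams and 18 under Webster.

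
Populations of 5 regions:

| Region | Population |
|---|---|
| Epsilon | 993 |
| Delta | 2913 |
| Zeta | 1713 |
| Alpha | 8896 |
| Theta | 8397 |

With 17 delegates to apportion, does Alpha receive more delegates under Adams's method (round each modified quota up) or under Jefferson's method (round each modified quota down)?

Adams: Epsilon 1, Delta 2, Zeta 2, Alpha 6, Theta 6.
Jefferson: Epsilon 0, Delta 2, Zeta 1, Alpha 7, Theta 7.
Alpha gets 6 under Adams and 7 under Jefferson.

Jefferson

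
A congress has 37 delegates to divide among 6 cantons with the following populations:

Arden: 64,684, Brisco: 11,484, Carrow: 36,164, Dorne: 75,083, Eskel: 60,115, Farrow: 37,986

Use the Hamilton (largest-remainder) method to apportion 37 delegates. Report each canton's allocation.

Arden: 8, Brisco: 1, Carrow: 5, Dorne: 10, Eskel: 8, Farrow: 5

Total 285516; standard divisor 285516/37 ≈ 7716.649.
Standard quotas: Arden 8.3824, Brisco 1.4882, Carrow 4.6865, Dorne 9.7300, Eskel 7.7903, Farrow 4.9226.
Lower quotas: Arden 8, Brisco 1, Carrow 4, Dorne 9, Eskel 7, Farrow 4 (sum 33, leaving 4 seats).
Remainders in descending order: Farrow 0.9226, Eskel 0.7903, Dorne 0.7300, Carrow 0.6865, Brisco 0.4882, Arden 0.3824.
The surplus seats go to Farrow, Eskel, Dorne, Carrow.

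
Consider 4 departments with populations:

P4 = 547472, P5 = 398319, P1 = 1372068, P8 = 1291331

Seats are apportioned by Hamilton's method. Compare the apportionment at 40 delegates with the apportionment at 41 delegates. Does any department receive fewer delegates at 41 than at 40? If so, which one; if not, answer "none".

At 40 seats: P4 6, P5 5, P1 15, P8 14.
At 41 seats: P4 6, P5 4, P1 16, P8 15.
P5 drops from 5 to 4.

P5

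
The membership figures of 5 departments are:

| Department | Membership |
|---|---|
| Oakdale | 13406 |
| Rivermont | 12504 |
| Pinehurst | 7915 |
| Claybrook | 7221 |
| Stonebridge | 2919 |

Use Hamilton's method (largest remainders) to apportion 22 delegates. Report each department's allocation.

The standard divisor is 43965/22 ≈ 1998.409.
Standard quotas: Oakdale 6.7083, Rivermont 6.2570, Pinehurst 3.9607, Claybrook 3.6134, Stonebridge 1.4607.
Lower quotas: Oakdale 6, Rivermont 6, Pinehurst 3, Claybrook 3, Stonebridge 1 (sum 19, leaving 3 seats).
Remainders in descending order: Pinehurst 0.9607, Oakdale 0.7083, Claybrook 0.6134, Stonebridge 0.4607, Rivermont 0.2570.
The surplus seats go to Pinehurst, Oakdale, Claybrook.

Oakdale 7, Rivermont 6, Pinehurst 4, Claybrook 4, Stonebridge 1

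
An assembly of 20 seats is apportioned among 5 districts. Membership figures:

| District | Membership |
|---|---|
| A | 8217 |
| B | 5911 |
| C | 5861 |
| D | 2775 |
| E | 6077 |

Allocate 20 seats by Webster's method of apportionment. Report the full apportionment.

Standard divisor 28841/20 ≈ 1442.05; standard quotas: A 5.698, B 4.099, C 4.064, D 1.924, E 4.214.
Rounding to the nearest integer gives A 6, B 4, C 4, D 2, E 4 — total 20, matching the house size, so no adjustment is needed.

A=6, B=4, C=4, D=2, E=4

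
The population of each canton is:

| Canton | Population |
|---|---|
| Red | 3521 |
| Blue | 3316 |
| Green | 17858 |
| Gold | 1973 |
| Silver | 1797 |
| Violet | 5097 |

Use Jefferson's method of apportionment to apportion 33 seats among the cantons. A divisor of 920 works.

With modified divisor 920: modified quotas Red 3.827, Blue 3.604, Green 19.411, Gold 2.145, Silver 1.953, Violet 5.540.
Rounding down: Red 3, Blue 3, Green 19, Gold 2, Silver 1, Violet 5 (total 33).

Red 3, Blue 3, Green 19, Gold 2, Silver 1, Violet 5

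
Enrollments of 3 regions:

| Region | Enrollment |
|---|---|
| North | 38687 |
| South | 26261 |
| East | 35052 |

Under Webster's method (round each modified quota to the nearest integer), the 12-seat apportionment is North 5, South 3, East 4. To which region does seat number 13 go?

East

Priority for the next seat is population ÷ (current seats + 0.5).
Priorities: North 7034.000, South 7503.143, East 7789.333.
Highest priority: East.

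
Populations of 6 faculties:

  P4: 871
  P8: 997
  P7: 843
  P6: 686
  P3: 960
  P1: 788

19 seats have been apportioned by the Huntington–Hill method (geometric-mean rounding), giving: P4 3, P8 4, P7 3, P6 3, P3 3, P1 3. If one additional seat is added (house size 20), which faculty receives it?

Priority for the next seat is population ÷ (√(s·(s+1))).
Priorities: P4 251.436, P8 222.936, P7 243.353, P6 198.031, P3 277.128, P1 227.476.
Highest priority: P3.

P3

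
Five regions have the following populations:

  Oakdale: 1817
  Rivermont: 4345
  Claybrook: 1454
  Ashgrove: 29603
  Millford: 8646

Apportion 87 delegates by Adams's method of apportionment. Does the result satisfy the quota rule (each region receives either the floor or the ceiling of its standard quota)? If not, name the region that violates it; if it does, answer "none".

Standard quotas: Oakdale 3.447, Rivermont 8.242, Claybrook 2.758, Ashgrove 56.153, Millford 16.400.
Adams allocation: Oakdale 4, Rivermont 9, Claybrook 3, Ashgrove 55, Millford 16.
Ashgrove has quota 56.153 (lower 56, upper 57) but receives 55 — outside the quota interval.

Ashgrove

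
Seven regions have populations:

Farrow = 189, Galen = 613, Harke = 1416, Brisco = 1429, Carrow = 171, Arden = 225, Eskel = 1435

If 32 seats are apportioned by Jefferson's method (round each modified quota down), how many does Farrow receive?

Standard divisor 5478/32 ≈ 171.188; standard quotas: Farrow 1.104, Galen 3.581, Harke 8.272, Brisco 8.348, Carrow 0.999, Arden 1.314, Eskel 8.383.
Rounding down gives 1, 3, 8, 8, 0, 1, 8 = 29 seats, so the divisor must be adjusted.
With modified divisor 158: modified quotas Farrow 1.196, Galen 3.880, Harke 8.962, Brisco 9.044, Carrow 1.082, Arden 1.424, Eskel 9.082.
Rounding down: Farrow 1, Galen 3, Harke 8, Brisco 9, Carrow 1, Arden 1, Eskel 9 (total 32).
Farrow receives 1.

1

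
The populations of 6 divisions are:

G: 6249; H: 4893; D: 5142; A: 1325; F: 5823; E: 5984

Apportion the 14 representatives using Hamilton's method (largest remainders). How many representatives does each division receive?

Total 29416; standard divisor 29416/14 ≈ 2101.143.
Standard quotas: G 2.9741, H 2.3287, D 2.4472, A 0.6306, F 2.7713, E 2.8480.
Lower quotas: G 2, H 2, D 2, A 0, F 2, E 2 (sum 10, leaving 4 seats).
Remainders in descending order: G 0.9741, E 0.8480, F 0.7713, A 0.6306, D 0.4472, H 0.3287.
Largest remainders: G, E, F, A receive the extra seats.

G=3, H=2, D=2, A=1, F=3, E=3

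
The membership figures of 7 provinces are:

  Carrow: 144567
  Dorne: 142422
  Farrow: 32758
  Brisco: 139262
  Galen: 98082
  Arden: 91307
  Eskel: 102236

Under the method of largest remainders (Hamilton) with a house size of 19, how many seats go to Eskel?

3

Standard divisor: 750634 ÷ 19 ≈ 39507.053.
Standard quotas: Carrow 3.6593, Dorne 3.6050, Farrow 0.8292, Brisco 3.5250, Galen 2.4826, Arden 2.3112, Eskel 2.5878.
Lower quotas: Carrow 3, Dorne 3, Farrow 0, Brisco 3, Galen 2, Arden 2, Eskel 2 (sum 15, leaving 4 seats).
Remainders in descending order: Farrow 0.8292, Carrow 0.6593, Dorne 0.6050, Eskel 0.5878, Brisco 0.5250, Galen 0.4826, Arden 0.3112.
Largest remainders: Farrow, Carrow, Dorne, Eskel receive the extra seats.
Eskel receives 3.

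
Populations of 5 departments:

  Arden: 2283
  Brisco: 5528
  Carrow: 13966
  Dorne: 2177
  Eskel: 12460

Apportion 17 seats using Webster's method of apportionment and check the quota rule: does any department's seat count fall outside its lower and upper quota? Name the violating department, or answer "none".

none

Standard quotas: Arden 1.066, Brisco 2.581, Carrow 6.520, Dorne 1.016, Eskel 5.817.
Webster allocation: Arden 1, Brisco 3, Carrow 6, Dorne 1, Eskel 6.
Every allocation lies between the lower and upper quota.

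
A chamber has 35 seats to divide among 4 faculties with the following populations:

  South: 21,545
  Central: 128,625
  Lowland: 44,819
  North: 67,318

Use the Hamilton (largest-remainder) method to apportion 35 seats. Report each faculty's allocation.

Total 262307; standard divisor 262307/35 ≈ 7494.486.
Standard quotas: South 2.8748, Central 17.1626, Lowland 5.9803, North 8.9823.
Lower quotas: South 2, Central 17, Lowland 5, North 8 (sum 32, leaving 3 seats).
Remainders in descending order: North 0.9823, Lowland 0.9803, South 0.8748, Central 0.1626.
Largest remainders: North, Lowland, South receive the extra seats.

South 3, Central 17, Lowland 6, North 9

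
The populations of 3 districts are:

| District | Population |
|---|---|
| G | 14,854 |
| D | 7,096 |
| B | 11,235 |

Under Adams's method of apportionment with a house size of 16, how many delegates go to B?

5

Standard divisor 33185/16 ≈ 2074.062; standard quotas: G 7.162, D 3.421, B 5.417.
Rounding up gives 8, 4, 6 = 18 seats, so the divisor must be adjusted.
With modified divisor 2300: modified quotas G 6.458, D 3.085, B 4.885.
Rounding up: G 7, D 4, B 5 (total 16).
B receives 5.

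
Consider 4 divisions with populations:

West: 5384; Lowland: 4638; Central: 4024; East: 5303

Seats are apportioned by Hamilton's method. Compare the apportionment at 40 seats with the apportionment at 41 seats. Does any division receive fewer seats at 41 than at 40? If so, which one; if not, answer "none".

At 40 seats: West 11, Lowland 10, Central 8, East 11.
At 41 seats: West 11, Lowland 10, Central 9, East 11.
No division's allocation decreased.

none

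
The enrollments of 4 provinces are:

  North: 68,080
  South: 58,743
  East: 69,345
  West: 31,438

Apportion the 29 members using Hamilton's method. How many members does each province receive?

Standard divisor: 227606 ÷ 29 ≈ 7848.483.
Standard quotas: North 8.6743, South 7.4846, East 8.8355, West 4.0056.
Lower quotas: North 8, South 7, East 8, West 4 (sum 27, leaving 2 seats).
Remainders in descending order: East 0.8355, North 0.6743, South 0.4846, West 0.0056.
The surplus seats go to East, North.

North: 9; South: 7; East: 9; West: 4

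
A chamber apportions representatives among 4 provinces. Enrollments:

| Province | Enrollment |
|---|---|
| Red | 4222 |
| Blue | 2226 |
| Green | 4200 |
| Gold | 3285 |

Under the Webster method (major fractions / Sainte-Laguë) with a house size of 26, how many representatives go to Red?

Standard divisor 13933/26 ≈ 535.885; standard quotas: Red 7.879, Blue 4.154, Green 7.838, Gold 6.130.
Rounding to the nearest integer gives Red 8, Blue 4, Green 8, Gold 6 — total 26, matching the house size, so no adjustment is needed.
Red receives 8.

8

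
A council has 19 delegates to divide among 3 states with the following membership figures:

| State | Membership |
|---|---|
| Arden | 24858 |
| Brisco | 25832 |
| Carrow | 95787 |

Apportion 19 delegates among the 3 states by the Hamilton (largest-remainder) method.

The standard divisor is 146477/19 ≈ 7709.316.
Standard quotas: Arden 3.2244, Brisco 3.3508, Carrow 12.4248.
Lower quotas: Arden 3, Brisco 3, Carrow 12 (sum 18, leaving 1 seat).
Remainders in descending order: Carrow 0.4248, Brisco 0.3508, Arden 0.2244.
The surplus seat goes to Carrow.

Arden: 3, Brisco: 3, Carrow: 13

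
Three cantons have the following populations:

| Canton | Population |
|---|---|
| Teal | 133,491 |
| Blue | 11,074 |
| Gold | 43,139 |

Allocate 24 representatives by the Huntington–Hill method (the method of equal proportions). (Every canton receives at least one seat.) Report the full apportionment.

With divisor 7853: modified quotas Teal 16.999, Blue 1.410, Gold 5.493.
Geometric-mean thresholds: Teal √(16·17)=16.492, Blue √(1·2)=1.414, Gold √(5·6)=5.477.
Each quota rounded against its threshold gives Teal 17, Blue 1, Gold 6 (total 24).

Teal 17, Blue 1, Gold 6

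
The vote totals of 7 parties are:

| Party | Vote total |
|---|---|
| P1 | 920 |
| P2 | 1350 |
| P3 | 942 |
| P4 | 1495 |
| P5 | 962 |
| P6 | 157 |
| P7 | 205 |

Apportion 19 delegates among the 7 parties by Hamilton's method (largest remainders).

P1 3, P2 4, P3 3, P4 5, P5 3, P6 0, P7 1

The standard divisor is 6031/19 ≈ 317.421.
Standard quotas: P1 2.898, P2 4.253, P3 2.968, P4 4.710, P5 3.031, P6 0.495, P7 0.646.
Lower quotas: P1 2, P2 4, P3 2, P4 4, P5 3, P6 0, P7 0 (sum 15, leaving 4 seats).
Remainders in descending order: P3 0.968, P1 0.898, P4 0.710, P7 0.646, P6 0.495, P2 0.253, P5 0.031.
The surplus seats go to P3, P1, P4, P7.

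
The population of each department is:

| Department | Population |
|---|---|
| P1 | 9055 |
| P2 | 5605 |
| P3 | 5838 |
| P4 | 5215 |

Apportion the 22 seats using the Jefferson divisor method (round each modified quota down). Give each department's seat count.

Standard divisor 25713/22 ≈ 1168.773; standard quotas: P1 7.747, P2 4.796, P3 4.995, P4 4.462.
Rounding down gives 7, 4, 4, 4 = 19 seats, so the divisor must be adjusted.
With modified divisor 1100: modified quotas P1 8.232, P2 5.095, P3 5.307, P4 4.741.
Rounding down: P1 8, P2 5, P3 5, P4 4 (total 22).

P1 8, P2 5, P3 5, P4 4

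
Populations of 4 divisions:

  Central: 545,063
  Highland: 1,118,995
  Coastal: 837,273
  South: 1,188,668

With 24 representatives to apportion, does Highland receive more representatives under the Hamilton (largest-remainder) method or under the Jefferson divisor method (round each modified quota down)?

Hamilton: Central 4, Highland 7, Coastal 5, South 8.
Jefferson: Central 3, Highland 8, Coastal 5, South 8.
Highland gets 7 under Hamilton and 8 under Jefferson.

Jefferson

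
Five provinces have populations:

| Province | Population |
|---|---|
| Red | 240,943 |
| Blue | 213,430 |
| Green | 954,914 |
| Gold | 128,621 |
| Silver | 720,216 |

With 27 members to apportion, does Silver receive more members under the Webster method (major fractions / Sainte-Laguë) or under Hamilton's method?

Webster: Red 3, Blue 3, Green 11, Gold 2, Silver 8.
Hamilton: Red 3, Blue 3, Green 11, Gold 1, Silver 9.
Silver gets 8 under Webster and 9 under Hamilton.

Hamilton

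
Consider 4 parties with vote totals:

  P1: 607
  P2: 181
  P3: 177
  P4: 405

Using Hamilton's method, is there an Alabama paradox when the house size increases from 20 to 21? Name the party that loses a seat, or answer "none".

At 20 seats: P1 9, P2 3, P3 2, P4 6.
At 21 seats: P1 9, P2 3, P3 3, P4 6.
No party's allocation decreased.

none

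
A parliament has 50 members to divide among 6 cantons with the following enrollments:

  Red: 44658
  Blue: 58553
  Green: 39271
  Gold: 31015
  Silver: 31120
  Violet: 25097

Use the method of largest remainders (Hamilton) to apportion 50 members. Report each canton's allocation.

Standard divisor: 229714 ÷ 50 ≈ 4594.28.
Standard quotas: Red 9.7203, Blue 12.7448, Green 8.5478, Gold 6.7508, Silver 6.7736, Violet 5.4627.
Lower quotas: Red 9, Blue 12, Green 8, Gold 6, Silver 6, Violet 5 (sum 46, leaving 4 seats).
Remainders in descending order: Silver 0.7736, Gold 0.7508, Blue 0.7448, Red 0.7203, Green 0.5478, Violet 0.4627.
Largest remainders: Silver, Gold, Blue, Red receive the extra seats.

Red: 10; Blue: 13; Green: 8; Gold: 7; Silver: 7; Violet: 5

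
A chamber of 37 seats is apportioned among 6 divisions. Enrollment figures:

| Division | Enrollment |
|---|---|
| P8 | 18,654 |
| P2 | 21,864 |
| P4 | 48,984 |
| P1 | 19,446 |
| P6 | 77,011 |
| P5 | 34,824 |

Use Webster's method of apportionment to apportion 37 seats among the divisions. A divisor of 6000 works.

With modified divisor 6000: modified quotas P8 3.109, P2 3.644, P4 8.164, P1 3.241, P6 12.835, P5 5.804.
Rounding to the nearest integer: P8 3, P2 4, P4 8, P1 3, P6 13, P5 6 (total 37).

P8 3, P2 4, P4 8, P1 3, P6 13, P5 6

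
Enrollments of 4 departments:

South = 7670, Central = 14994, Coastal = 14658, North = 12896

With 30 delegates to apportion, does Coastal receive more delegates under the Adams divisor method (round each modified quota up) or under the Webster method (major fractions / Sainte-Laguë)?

Adams: South 5, Central 9, Coastal 8, North 8.
Webster: South 4, Central 9, Coastal 9, North 8.
Coastal gets 8 under Adams and 9 under Webster.

Webster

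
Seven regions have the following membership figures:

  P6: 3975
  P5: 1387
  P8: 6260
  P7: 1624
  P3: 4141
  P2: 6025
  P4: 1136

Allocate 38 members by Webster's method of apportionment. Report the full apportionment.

P6=6; P5=2; P8=10; P7=3; P3=6; P2=9; P4=2

Standard divisor 24548/38 ≈ 646; standard quotas: P6 6.153, P5 2.147, P8 9.690, P7 2.514, P3 6.410, P2 9.327, P4 1.759.
Rounding to the nearest integer gives P6 6, P5 2, P8 10, P7 3, P3 6, P2 9, P4 2 — total 38, matching the house size, so no adjustment is needed.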